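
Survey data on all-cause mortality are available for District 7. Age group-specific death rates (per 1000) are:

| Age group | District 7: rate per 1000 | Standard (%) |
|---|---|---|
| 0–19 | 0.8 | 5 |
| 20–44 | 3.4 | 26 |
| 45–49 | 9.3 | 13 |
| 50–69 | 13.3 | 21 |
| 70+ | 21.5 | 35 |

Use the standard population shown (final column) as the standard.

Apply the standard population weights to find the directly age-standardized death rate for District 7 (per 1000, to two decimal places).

Standard weights: 0.05, 0.26, 0.13, 0.21, 0.35.
Standardized rate: 0.0500×0.8 + 0.2600×3.4 + 0.1300×9.3 + 0.2100×13.3 + 0.3500×21.5 = 12.4510 per 1000.

12.45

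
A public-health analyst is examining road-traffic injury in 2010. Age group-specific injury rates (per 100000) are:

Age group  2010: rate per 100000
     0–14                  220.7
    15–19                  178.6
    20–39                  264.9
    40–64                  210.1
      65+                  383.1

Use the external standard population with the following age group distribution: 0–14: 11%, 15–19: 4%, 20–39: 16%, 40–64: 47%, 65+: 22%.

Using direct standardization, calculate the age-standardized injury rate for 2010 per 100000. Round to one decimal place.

Standard weights: 0.11, 0.04, 0.16, 0.47, 0.22.
Standardized rate: 0.1100×220.7 + 0.0400×178.6 + 0.1600×264.9 + 0.4700×210.1 + 0.2200×383.1 = 256.8340 per 100000.

256.8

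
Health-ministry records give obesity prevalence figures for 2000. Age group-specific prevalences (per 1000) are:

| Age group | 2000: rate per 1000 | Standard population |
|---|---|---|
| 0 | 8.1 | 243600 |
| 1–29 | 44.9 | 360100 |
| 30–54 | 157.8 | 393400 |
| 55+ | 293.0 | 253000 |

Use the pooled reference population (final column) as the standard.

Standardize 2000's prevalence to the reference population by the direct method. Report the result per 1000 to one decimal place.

123.5

Standard total = 1250100; weights = 0.1949, 0.2881, 0.3147, 0.2024.
Standardized rate: 0.1949×8.1 + 0.2881×44.9 + 0.3147×157.8 + 0.2024×293.0 = 123.4695 per 1000.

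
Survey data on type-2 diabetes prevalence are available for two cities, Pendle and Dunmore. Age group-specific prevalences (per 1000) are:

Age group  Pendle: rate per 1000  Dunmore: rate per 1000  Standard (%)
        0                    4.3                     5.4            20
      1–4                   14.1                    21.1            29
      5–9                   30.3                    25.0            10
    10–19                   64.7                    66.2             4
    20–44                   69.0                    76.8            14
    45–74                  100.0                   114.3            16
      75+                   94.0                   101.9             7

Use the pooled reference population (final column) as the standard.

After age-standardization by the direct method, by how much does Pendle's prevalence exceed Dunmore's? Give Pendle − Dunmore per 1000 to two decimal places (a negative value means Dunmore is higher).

-5.71

Standard weights: 0.20, 0.29, 0.10, 0.04, 0.14, 0.16, 0.07.
Pendle: 0.2000×4.3 + 0.2900×14.1 + 0.1000×30.3 + 0.0400×64.7 + 0.1400×69.0 + 0.1600×100.0 + 0.0700×94.0 = 42.8070 per 1000.
Dunmore: 0.2000×5.4 + 0.2900×21.1 + 0.1000×25.0 + 0.0400×66.2 + 0.1400×76.8 + 0.1600×114.3 + 0.0700×101.9 = 48.5200 per 1000.
Difference = 42.8070 − 48.5200 = -5.7130.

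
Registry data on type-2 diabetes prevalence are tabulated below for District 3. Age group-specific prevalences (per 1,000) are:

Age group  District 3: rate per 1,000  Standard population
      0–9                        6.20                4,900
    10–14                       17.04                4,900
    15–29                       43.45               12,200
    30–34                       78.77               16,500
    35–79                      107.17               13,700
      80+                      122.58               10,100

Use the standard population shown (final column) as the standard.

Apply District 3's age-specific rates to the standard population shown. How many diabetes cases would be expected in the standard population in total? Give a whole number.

4650

Expected diabetes cases = Σ (standard pop × age-specific rate ÷ 1,000)
= 4,900×6.20/1,000 + 4,900×17.04/1,000 + 12,200×43.45/1,000 + 16,500×78.77/1,000 + 13,700×107.17/1,000 + 10,100×122.58/1,000
= 30.38 + 83.50 + 530.09 + 1299.70 + 1468.23 + 1238.06 = 4649.96.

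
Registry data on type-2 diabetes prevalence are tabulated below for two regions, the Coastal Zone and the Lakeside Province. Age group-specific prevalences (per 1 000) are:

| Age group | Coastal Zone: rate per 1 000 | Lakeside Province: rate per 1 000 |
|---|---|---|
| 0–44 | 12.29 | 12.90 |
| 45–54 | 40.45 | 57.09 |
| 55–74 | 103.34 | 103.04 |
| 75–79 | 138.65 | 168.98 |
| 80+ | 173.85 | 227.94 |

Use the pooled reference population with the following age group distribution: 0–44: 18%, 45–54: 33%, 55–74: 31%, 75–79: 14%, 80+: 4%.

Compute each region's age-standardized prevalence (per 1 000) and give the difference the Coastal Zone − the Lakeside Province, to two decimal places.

-11.92

Standard weights: 0.18, 0.33, 0.31, 0.14, 0.04.
The Coastal Zone: 0.1800×12.29 + 0.3300×40.45 + 0.3100×103.34 + 0.1400×138.65 + 0.0400×173.85 = 73.9611 per 1 000.
The Lakeside Province: 0.1800×12.90 + 0.3300×57.09 + 0.3100×103.04 + 0.1400×168.98 + 0.0400×227.94 = 85.8789 per 1 000.
Difference = 73.9611 − 85.8789 = -11.9178.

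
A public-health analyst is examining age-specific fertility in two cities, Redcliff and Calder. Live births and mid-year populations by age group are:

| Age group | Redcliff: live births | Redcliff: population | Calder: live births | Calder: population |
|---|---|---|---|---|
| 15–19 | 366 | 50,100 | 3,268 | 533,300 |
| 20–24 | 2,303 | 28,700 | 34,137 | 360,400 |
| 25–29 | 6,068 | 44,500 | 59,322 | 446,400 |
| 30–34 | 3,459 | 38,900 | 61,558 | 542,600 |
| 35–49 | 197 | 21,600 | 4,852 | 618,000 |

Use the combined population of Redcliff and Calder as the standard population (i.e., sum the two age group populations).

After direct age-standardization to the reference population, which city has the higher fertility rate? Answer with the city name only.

Calder

Age-specific rates per 1,000 for Redcliff: 7.305, 80.244, 136.360, 88.920, 9.120.
For Calder: 6.128, 94.720, 132.890, 113.450, 7.851.
Combined standard total = 2,684,500; weights = 0.2173, 0.1449, 0.1829, 0.2166, 0.2383.
Redcliff: 0.2173×7.305 + 0.1449×80.244 + 0.1829×136.360 + 0.2166×88.920 + 0.2383×9.120 = 59.5881 per 1,000.
Calder: 0.2173×6.128 + 0.1449×94.720 + 0.1829×132.890 + 0.2166×113.450 + 0.2383×7.851 = 65.8070 per 1,000.
The crude rates (67.43 vs 65.24) would put Redcliff higher, but that reflects its age composition; once standardized to a common age structure, Calder has the higher underlying rate.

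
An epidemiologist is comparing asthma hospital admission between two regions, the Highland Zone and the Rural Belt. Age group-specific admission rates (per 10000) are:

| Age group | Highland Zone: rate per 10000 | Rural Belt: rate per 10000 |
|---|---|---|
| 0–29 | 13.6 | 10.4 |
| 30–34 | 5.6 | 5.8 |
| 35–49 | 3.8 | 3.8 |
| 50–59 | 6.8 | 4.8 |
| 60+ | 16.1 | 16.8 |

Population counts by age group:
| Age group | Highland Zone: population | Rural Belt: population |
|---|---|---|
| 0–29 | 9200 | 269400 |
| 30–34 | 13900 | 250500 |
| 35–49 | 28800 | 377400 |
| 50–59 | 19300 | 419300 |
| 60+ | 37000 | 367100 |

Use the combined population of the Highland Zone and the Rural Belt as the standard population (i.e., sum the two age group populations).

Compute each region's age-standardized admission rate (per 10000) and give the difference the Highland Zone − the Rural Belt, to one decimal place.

Combined standard total = 1791900; weights = 0.1555, 0.1476, 0.2267, 0.2448, 0.2255.
The Highland Zone: 0.1555×13.6 + 0.1476×5.6 + 0.2267×3.8 + 0.2448×6.8 + 0.2255×16.1 = 9.0974 per 10000.
The Rural Belt: 0.1555×10.4 + 0.1476×5.8 + 0.2267×3.8 + 0.2448×4.8 + 0.2255×16.8 = 8.2977 per 10000.
Difference = 9.0974 − 8.2977 = 0.7997.

0.8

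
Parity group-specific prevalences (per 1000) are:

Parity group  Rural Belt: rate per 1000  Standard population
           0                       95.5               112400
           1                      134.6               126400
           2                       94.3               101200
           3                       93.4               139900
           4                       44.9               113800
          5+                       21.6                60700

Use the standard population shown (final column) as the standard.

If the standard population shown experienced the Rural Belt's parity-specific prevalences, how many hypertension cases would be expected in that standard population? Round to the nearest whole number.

Expected hypertension cases = Σ (standard pop × parity-specific rate ÷ 1000)
= 112400×95.5/1000 + 126400×134.6/1000 + 101200×94.3/1000 + 139900×93.4/1000 + 113800×44.9/1000 + 60700×21.6/1000
= 10734.20 + 17013.44 + 9543.16 + 13066.66 + 5109.62 + 1311.12 = 56778.20.

56778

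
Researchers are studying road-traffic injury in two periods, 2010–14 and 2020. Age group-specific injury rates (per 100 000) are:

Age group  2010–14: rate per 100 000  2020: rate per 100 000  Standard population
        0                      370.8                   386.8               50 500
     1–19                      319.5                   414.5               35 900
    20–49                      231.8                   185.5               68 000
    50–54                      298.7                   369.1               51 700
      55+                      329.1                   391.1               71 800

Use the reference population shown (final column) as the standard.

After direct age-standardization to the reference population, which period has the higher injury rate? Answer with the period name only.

Standard total = 277 900; weights = 0.1817, 0.1292, 0.2447, 0.1860, 0.2584.
2010–14: 0.1817×370.8 + 0.1292×319.5 + 0.2447×231.8 + 0.1860×298.7 + 0.2584×329.1 = 305.9734 per 100 000.
2020: 0.1817×386.8 + 0.1292×414.5 + 0.2447×185.5 + 0.1860×369.1 + 0.2584×391.1 = 338.9399 per 100 000.

2020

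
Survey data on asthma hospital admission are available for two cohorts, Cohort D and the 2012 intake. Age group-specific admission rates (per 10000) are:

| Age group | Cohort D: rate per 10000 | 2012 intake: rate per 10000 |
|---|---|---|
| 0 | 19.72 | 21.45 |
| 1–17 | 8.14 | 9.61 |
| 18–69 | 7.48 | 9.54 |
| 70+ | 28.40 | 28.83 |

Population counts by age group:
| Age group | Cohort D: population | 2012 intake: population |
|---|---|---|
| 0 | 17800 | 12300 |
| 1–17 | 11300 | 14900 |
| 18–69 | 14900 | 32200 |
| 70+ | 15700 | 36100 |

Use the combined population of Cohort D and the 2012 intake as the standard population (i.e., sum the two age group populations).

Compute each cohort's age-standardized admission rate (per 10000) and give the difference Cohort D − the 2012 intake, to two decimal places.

-1.35

Combined standard total = 155200; weights = 0.1939, 0.1688, 0.3035, 0.3338.
Cohort D: 0.1939×19.72 + 0.1688×8.14 + 0.3035×7.48 + 0.3338×28.40 = 16.9476 per 10000.
The 2012 intake: 0.1939×21.45 + 0.1688×9.61 + 0.3035×9.54 + 0.3338×28.83 = 18.3000 per 10000.
Difference = 16.9476 − 18.3000 = -1.3524.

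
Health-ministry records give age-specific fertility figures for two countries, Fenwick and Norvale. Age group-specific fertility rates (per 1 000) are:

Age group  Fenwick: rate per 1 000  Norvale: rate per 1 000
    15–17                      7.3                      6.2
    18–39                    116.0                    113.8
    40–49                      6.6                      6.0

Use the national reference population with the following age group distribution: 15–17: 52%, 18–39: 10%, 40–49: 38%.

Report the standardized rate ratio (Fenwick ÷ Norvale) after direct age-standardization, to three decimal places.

Standard weights: 0.52, 0.10, 0.38.
Fenwick: 0.5200×7.3 + 0.1000×116.0 + 0.3800×6.6 = 17.9040 per 1 000.
Norvale: 0.5200×6.2 + 0.1000×113.8 + 0.3800×6.0 = 16.8840 per 1 000.
Ratio = 17.9040 ÷ 16.8840 = 1.06041.

1.060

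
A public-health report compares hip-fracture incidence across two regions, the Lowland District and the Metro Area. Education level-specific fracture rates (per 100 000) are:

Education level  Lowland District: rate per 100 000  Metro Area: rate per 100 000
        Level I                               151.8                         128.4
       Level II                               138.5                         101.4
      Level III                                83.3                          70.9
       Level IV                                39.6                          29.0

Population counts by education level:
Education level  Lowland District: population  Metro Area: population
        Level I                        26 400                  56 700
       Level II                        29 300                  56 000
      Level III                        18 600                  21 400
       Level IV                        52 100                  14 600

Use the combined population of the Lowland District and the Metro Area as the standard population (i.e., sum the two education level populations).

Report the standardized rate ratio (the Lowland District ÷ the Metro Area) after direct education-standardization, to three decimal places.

Combined standard total = 275 100; weights = 0.3021, 0.3101, 0.1454, 0.2425.
The Lowland District: 0.3021×151.8 + 0.3101×138.5 + 0.1454×83.3 + 0.2425×39.6 = 110.5124 per 100 000.
The Metro Area: 0.3021×128.4 + 0.3101×101.4 + 0.1454×70.9 + 0.2425×29.0 = 87.5673 per 100 000.
Ratio = 110.5124 ÷ 87.5673 = 1.26203.

1.262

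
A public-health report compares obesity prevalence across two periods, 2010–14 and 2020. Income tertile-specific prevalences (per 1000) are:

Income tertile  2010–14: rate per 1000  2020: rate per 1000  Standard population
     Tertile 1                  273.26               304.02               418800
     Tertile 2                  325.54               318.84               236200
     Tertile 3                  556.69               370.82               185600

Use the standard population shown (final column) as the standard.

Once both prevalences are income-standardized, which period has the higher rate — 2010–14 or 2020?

Standard total = 840600; weights = 0.4982, 0.2810, 0.2208.
2010–14: 0.4982×273.26 + 0.2810×325.54 + 0.2208×556.69 = 350.5300 per 1000.
2020: 0.4982×304.02 + 0.2810×318.84 + 0.2208×370.82 = 322.9334 per 1000.

2010–14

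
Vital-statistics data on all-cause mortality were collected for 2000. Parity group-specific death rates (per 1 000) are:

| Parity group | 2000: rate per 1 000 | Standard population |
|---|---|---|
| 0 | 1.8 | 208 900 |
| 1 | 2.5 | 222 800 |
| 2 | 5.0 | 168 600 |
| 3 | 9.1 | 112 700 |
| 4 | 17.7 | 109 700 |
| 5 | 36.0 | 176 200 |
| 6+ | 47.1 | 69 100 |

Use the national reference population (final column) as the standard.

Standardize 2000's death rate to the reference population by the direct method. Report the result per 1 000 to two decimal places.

13.43

Standard total = 1 068 000; weights = 0.1956, 0.2086, 0.1579, 0.1055, 0.1027, 0.1650, 0.0647.
Standardized rate: 0.1956×1.8 + 0.2086×2.5 + 0.1579×5.0 + 0.1055×9.1 + 0.1027×17.7 + 0.1650×36.0 + 0.0647×47.1 = 13.4280 per 1 000.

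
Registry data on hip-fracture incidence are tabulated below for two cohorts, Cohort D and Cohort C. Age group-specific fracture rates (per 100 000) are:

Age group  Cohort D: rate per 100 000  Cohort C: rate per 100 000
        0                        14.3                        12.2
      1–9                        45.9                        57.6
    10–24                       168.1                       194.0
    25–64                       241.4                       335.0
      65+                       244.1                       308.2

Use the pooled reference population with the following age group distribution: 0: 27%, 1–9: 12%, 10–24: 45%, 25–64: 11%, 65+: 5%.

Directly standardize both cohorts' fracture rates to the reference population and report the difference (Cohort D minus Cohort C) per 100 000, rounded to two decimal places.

Standard weights: 0.27, 0.12, 0.45, 0.11, 0.05.
Cohort D: 0.2700×14.3 + 0.1200×45.9 + 0.4500×168.1 + 0.1100×241.4 + 0.0500×244.1 = 123.7730 per 100 000.
Cohort C: 0.2700×12.2 + 0.1200×57.6 + 0.4500×194.0 + 0.1100×335.0 + 0.0500×308.2 = 149.7660 per 100 000.
Difference = 123.7730 − 149.7660 = -25.9930.

-25.99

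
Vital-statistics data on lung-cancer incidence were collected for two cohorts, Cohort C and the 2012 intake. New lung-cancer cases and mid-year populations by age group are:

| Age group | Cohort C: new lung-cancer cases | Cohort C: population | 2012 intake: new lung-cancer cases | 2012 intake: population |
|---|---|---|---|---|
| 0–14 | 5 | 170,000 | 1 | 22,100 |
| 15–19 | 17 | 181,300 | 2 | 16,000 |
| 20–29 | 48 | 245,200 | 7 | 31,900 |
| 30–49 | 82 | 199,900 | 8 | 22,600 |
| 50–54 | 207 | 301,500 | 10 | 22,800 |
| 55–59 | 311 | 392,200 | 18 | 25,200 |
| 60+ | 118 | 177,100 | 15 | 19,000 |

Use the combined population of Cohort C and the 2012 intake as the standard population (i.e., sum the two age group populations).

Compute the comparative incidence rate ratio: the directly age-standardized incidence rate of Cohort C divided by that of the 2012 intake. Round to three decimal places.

1.112

Age-specific rates per 100,000 for Cohort C: 2.94, 9.38, 19.58, 41.02, 68.66, 79.30, 66.63.
For the 2012 intake: 4.52, 12.50, 21.94, 35.40, 43.86, 71.43, 78.95.
Combined standard total = 1,826,800; weights = 0.1052, 0.1080, 0.1517, 0.1218, 0.1775, 0.2285, 0.1073.
Cohort C: 0.1052×2.94 + 0.1080×9.38 + 0.1517×19.58 + 0.1218×41.02 + 0.1775×68.66 + 0.2285×79.30 + 0.1073×66.63 = 46.7463 per 100,000.
The 2012 intake: 0.1052×4.52 + 0.1080×12.50 + 0.1517×21.94 + 0.1218×35.40 + 0.1775×43.86 + 0.2285×71.43 + 0.1073×78.95 = 42.0471 per 100,000.
Ratio = 46.7463 ÷ 42.0471 = 1.11176.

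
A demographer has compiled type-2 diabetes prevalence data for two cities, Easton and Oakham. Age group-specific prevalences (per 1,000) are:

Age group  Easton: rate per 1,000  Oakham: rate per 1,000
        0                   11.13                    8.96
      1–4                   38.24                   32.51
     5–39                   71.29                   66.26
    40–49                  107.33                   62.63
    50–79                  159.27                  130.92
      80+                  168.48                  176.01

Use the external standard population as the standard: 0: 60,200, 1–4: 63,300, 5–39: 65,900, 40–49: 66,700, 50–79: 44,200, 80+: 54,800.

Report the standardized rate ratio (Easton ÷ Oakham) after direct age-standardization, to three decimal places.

1.175

Standard total = 355,100; weights = 0.1695, 0.1783, 0.1856, 0.1878, 0.1245, 0.1543.
Easton: 0.1695×11.13 + 0.1783×38.24 + 0.1856×71.29 + 0.1878×107.33 + 0.1245×159.27 + 0.1543×168.48 = 87.9188 per 1,000.
Oakham: 0.1695×8.96 + 0.1783×32.51 + 0.1856×66.26 + 0.1878×62.63 + 0.1245×130.92 + 0.1543×176.01 = 74.8331 per 1,000.
Ratio = 87.9188 ÷ 74.8331 = 1.17487.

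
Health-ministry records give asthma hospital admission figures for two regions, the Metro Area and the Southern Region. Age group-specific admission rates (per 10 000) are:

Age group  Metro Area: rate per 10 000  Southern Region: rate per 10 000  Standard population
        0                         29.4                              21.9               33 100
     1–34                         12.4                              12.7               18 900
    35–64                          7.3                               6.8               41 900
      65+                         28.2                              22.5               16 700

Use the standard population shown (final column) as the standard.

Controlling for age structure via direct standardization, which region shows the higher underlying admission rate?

Metro Area

Standard total = 110 600; weights = 0.2993, 0.1709, 0.3788, 0.1510.
The Metro Area: 0.2993×29.4 + 0.1709×12.4 + 0.3788×7.3 + 0.1510×28.2 = 17.9413 per 10 000.
The Southern Region: 0.2993×21.9 + 0.1709×12.7 + 0.3788×6.8 + 0.1510×22.5 = 14.6979 per 10 000.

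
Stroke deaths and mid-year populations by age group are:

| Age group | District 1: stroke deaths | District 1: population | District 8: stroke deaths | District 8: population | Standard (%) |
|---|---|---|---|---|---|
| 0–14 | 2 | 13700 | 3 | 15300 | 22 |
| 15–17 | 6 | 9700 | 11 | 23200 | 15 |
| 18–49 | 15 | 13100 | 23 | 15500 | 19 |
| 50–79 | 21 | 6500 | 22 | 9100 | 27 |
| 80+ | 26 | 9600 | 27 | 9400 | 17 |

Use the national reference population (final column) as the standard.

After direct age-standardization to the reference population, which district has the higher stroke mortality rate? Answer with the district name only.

Age-specific rates per 100000 for District 1: 14.60, 61.86, 114.50, 323.08, 270.83.
For District 8: 19.61, 47.41, 148.39, 241.76, 287.23.
Standard weights: 0.22, 0.15, 0.19, 0.27, 0.17.
District 1: 0.2200×14.60 + 0.1500×61.86 + 0.1900×114.50 + 0.2700×323.08 + 0.1700×270.83 = 167.5182 per 100000.
District 8: 0.2200×19.61 + 0.1500×47.41 + 0.1900×148.39 + 0.2700×241.76 + 0.1700×287.23 = 153.7239 per 100000.

District 1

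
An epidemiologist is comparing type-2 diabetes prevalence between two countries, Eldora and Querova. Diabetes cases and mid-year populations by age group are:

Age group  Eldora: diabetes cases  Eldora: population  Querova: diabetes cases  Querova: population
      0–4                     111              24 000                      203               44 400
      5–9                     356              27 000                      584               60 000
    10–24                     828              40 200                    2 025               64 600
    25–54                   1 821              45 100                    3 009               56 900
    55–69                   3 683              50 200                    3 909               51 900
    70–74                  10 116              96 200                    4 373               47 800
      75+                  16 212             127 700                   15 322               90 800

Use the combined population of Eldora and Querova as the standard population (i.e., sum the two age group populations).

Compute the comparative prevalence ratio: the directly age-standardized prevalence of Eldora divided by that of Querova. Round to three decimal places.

Age-specific rates per 1 000 for Eldora: 4.625, 13.185, 20.597, 40.377, 73.367, 105.156, 126.954.
For Querova: 4.572, 9.733, 31.347, 52.882, 75.318, 91.485, 168.744.
Combined standard total = 826 800; weights = 0.0827, 0.1052, 0.1268, 0.1234, 0.1235, 0.1742, 0.2643.
Eldora: 0.0827×4.625 + 0.1052×13.185 + 0.1268×20.597 + 0.1234×40.377 + 0.1235×73.367 + 0.1742×105.156 + 0.2643×126.954 = 70.2867 per 1 000.
Querova: 0.0827×4.572 + 0.1052×9.733 + 0.1268×31.347 + 0.1234×52.882 + 0.1235×75.318 + 0.1742×91.485 + 0.2643×168.744 = 81.7286 per 1 000.
Ratio = 70.2867 ÷ 81.7286 = 0.86000.

0.860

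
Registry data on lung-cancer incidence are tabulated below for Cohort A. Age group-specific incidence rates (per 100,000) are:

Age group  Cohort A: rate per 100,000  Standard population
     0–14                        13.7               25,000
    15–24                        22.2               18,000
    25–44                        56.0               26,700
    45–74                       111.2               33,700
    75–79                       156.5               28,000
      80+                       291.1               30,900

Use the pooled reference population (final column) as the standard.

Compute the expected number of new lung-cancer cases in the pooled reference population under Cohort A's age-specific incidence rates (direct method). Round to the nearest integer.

Expected new lung-cancer cases = Σ (standard pop × age-specific rate ÷ 100,000)
= 25,000×13.7/100,000 + 18,000×22.2/100,000 + 26,700×56.0/100,000 + 33,700×111.2/100,000 + 28,000×156.5/100,000 + 30,900×291.1/100,000
= 3.42 + 4.00 + 14.95 + 37.47 + 43.82 + 89.95 = 193.62.

194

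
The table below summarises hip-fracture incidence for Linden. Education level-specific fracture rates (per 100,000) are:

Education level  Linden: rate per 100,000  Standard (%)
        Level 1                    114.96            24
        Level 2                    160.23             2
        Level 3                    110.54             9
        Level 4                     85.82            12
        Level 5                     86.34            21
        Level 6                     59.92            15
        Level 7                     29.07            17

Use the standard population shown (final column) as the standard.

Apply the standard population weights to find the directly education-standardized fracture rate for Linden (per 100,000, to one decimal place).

Standard weights: 0.24, 0.02, 0.09, 0.12, 0.21, 0.15, 0.17.
Standardized rate: 0.2400×114.96 + 0.0200×160.23 + 0.0900×110.54 + 0.1200×85.82 + 0.2100×86.34 + 0.1500×59.92 + 0.1700×29.07 = 83.1033 per 100,000.

83.1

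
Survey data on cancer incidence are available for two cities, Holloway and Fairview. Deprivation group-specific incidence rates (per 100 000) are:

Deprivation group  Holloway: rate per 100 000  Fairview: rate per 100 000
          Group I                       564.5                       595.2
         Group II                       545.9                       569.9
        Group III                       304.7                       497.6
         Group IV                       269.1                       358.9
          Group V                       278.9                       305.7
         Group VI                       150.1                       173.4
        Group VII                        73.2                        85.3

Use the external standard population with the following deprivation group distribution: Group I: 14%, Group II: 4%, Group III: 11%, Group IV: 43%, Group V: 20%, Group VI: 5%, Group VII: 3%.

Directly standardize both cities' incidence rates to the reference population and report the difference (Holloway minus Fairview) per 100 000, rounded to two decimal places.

-71.98

Standard weights: 0.14, 0.04, 0.11, 0.43, 0.20, 0.05, 0.03.
Holloway: 0.1400×564.5 + 0.0400×545.9 + 0.1100×304.7 + 0.4300×269.1 + 0.2000×278.9 + 0.0500×150.1 + 0.0300×73.2 = 315.5770 per 100 000.
Fairview: 0.1400×595.2 + 0.0400×569.9 + 0.1100×497.6 + 0.4300×358.9 + 0.2000×305.7 + 0.0500×173.4 + 0.0300×85.3 = 387.5560 per 100 000.
Difference = 315.5770 − 387.5560 = -71.9790.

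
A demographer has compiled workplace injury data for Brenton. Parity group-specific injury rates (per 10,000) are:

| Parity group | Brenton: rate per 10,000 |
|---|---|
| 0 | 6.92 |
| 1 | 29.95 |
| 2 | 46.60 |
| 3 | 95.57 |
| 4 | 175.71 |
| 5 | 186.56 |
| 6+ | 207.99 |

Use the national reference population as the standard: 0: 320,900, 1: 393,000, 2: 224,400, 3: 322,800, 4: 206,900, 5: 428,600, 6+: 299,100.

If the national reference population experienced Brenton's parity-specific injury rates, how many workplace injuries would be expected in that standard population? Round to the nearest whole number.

Expected workplace injuries = Σ (standard pop × parity-specific rate ÷ 10,000)
= 320,900×6.92/10,000 + 393,000×29.95/10,000 + 224,400×46.60/10,000 + 322,800×95.57/10,000 + 206,900×175.71/10,000 + 428,600×186.56/10,000 + 299,100×207.99/10,000
= 222.06 + 1177.04 + 1045.70 + 3085.00 + 3635.44 + 7995.96 + 6220.98 = 23382.18.

23382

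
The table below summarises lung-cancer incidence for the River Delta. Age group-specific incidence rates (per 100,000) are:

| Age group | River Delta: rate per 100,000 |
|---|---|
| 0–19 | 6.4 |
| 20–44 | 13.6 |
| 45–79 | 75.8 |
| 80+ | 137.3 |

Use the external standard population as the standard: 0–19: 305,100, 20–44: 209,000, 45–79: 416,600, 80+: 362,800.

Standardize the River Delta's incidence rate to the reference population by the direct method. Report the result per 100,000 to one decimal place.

66.6

Standard total = 1,293,500; weights = 0.2359, 0.1616, 0.3221, 0.2805.
Standardized rate: 0.2359×6.4 + 0.1616×13.6 + 0.3221×75.8 + 0.2805×137.3 = 66.6299 per 100,000.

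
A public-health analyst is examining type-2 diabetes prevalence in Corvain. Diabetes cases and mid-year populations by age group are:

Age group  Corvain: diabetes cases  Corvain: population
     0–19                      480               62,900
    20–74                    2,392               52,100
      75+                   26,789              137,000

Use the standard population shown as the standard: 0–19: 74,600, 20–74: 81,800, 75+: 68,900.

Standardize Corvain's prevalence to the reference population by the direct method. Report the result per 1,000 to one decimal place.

Age-specific rates per 1,000 for Corvain: 7.631, 45.912, 195.540.
Standard total = 225,300; weights = 0.3311, 0.3631, 0.3058.
Standardized rate: 0.3311×7.631 + 0.3631×45.912 + 0.3058×195.540 = 78.9950 per 1,000.

79.0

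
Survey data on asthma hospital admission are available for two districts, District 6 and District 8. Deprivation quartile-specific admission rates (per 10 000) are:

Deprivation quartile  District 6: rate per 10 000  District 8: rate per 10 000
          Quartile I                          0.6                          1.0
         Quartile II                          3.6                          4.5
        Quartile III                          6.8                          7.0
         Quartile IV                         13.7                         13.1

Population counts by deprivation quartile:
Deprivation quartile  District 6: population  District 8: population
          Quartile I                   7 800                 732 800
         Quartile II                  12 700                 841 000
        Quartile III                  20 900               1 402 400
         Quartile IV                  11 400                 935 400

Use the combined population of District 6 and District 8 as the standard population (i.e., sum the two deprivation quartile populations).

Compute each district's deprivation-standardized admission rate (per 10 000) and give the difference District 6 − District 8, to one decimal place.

Combined standard total = 3 964 400; weights = 0.1868, 0.2153, 0.3590, 0.2388.
District 6: 0.1868×0.6 + 0.2153×3.6 + 0.3590×6.8 + 0.2388×13.7 = 6.6006 per 10 000.
District 8: 0.1868×1.0 + 0.2153×4.5 + 0.3590×7.0 + 0.2388×13.1 = 6.7976 per 10 000.
Difference = 6.6006 − 6.7976 = -0.1970.

-0.2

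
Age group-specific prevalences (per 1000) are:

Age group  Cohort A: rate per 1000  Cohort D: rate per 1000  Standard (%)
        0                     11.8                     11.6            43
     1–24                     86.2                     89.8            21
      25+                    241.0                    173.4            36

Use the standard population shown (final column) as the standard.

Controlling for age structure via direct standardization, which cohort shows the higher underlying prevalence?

Cohort A

Standard weights: 0.43, 0.21, 0.36.
Cohort A: 0.4300×11.8 + 0.2100×86.2 + 0.3600×241.0 = 109.9360 per 1000.
Cohort D: 0.4300×11.6 + 0.2100×89.8 + 0.3600×173.4 = 86.2700 per 1000.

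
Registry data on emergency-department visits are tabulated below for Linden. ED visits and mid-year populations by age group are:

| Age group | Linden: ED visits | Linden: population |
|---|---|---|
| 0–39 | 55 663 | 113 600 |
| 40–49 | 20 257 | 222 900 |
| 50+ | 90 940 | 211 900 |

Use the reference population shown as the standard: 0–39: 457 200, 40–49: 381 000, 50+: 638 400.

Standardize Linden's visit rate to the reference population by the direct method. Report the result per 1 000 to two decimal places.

Age-specific rates per 1 000 for Linden: 489.991, 90.879, 429.165.
Standard total = 1 476 600; weights = 0.3096, 0.2580, 0.4323.
Standardized rate: 0.3096×489.991 + 0.2580×90.879 + 0.4323×429.165 = 360.7123 per 1 000.

360.71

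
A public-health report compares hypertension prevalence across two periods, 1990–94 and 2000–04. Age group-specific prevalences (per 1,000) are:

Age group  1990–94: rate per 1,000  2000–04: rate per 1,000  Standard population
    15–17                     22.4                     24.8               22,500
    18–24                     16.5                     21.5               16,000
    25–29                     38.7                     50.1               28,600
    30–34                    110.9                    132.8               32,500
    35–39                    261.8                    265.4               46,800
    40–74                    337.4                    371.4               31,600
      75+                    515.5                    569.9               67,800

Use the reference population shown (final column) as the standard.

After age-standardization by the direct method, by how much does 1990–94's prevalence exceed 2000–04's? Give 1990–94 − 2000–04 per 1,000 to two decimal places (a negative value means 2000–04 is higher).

Standard total = 245,800; weights = 0.0915, 0.0651, 0.1164, 0.1322, 0.1904, 0.1286, 0.2758.
1990–94: 0.0915×22.4 + 0.0651×16.5 + 0.1164×38.7 + 0.1322×110.9 + 0.1904×261.8 + 0.1286×337.4 + 0.2758×515.5 = 257.7057 per 1,000.
2000–04: 0.0915×24.8 + 0.0651×21.5 + 0.1164×50.1 + 0.1322×132.8 + 0.1904×265.4 + 0.1286×371.4 + 0.2758×569.9 = 282.5347 per 1,000.
Difference = 257.7057 − 282.5347 = -24.8291.

-24.83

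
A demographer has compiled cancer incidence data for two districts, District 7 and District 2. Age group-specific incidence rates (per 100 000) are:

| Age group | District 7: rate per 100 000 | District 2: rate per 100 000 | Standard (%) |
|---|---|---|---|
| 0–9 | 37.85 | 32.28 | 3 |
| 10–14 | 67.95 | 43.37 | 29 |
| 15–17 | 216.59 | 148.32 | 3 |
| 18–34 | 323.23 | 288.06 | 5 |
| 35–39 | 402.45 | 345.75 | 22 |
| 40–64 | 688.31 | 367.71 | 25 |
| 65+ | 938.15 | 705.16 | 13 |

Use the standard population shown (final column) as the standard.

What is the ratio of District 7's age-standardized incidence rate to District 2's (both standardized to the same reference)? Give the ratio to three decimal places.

Standard weights: 0.03, 0.29, 0.03, 0.05, 0.22, 0.25, 0.13.
District 7: 0.0300×37.85 + 0.2900×67.95 + 0.0300×216.59 + 0.0500×323.23 + 0.2200×402.45 + 0.2500×688.31 + 0.1300×938.15 = 426.0762 per 100 000.
District 2: 0.0300×32.28 + 0.2900×43.37 + 0.0300×148.32 + 0.0500×288.06 + 0.2200×345.75 + 0.2500×367.71 + 0.1300×705.16 = 292.0616 per 100 000.
Ratio = 426.0762 ÷ 292.0616 = 1.45886.

1.459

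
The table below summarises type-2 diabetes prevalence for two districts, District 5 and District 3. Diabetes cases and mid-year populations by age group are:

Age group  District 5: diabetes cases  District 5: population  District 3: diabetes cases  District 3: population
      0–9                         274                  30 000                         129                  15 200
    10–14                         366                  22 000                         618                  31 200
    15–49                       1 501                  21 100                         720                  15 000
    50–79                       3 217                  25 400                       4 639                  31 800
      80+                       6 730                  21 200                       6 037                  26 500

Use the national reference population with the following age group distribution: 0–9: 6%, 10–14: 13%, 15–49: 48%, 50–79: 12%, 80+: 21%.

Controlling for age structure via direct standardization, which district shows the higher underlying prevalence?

Age-specific rates per 1 000 for District 5: 9.133, 16.636, 71.137, 126.654, 317.453.
For District 3: 8.487, 19.808, 48.000, 145.881, 227.811.
Standard weights: 0.06, 0.13, 0.48, 0.12, 0.21.
District 5: 0.0600×9.133 + 0.1300×16.636 + 0.4800×71.137 + 0.1200×126.654 + 0.2100×317.453 = 118.7202 per 1 000.
District 3: 0.0600×8.487 + 0.1300×19.808 + 0.4800×48.000 + 0.1200×145.881 + 0.2100×227.811 = 91.4702 per 1 000.
The crude rates (100.99 vs 101.45) would put District 3 higher, but that reflects its age composition; once standardized to a common age structure, District 5 has the higher underlying rate.

District 5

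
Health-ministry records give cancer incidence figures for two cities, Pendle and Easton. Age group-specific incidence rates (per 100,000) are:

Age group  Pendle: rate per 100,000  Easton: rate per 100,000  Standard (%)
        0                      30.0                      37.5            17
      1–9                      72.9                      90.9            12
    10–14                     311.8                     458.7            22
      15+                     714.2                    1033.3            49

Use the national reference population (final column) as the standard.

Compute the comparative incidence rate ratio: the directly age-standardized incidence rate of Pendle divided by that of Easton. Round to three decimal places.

Standard weights: 0.17, 0.12, 0.22, 0.49.
Pendle: 0.1700×30.0 + 0.1200×72.9 + 0.2200×311.8 + 0.4900×714.2 = 432.4020 per 100,000.
Easton: 0.1700×37.5 + 0.1200×90.9 + 0.2200×458.7 + 0.4900×1033.3 = 624.5140 per 100,000.
Ratio = 432.4020 ÷ 624.5140 = 0.69238.

0.692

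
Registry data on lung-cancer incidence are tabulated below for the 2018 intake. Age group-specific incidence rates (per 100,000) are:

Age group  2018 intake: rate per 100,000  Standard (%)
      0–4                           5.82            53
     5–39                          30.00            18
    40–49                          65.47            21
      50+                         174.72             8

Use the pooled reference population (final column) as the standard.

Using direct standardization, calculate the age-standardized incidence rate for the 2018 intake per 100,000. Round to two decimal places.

36.21

Standard weights: 0.53, 0.18, 0.21, 0.08.
Standardized rate: 0.5300×5.82 + 0.1800×30.00 + 0.2100×65.47 + 0.0800×174.72 = 36.2109 per 100,000.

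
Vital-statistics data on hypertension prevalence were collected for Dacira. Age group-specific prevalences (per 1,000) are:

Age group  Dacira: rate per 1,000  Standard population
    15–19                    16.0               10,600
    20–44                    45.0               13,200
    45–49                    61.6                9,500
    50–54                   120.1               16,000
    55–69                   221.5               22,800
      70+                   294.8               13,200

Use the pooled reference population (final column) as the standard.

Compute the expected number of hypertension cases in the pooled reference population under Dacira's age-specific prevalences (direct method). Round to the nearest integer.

12212

Expected hypertension cases = Σ (standard pop × age-specific rate ÷ 1,000)
= 10,600×16.0/1,000 + 13,200×45.0/1,000 + 9,500×61.6/1,000 + 16,000×120.1/1,000 + 22,800×221.5/1,000 + 13,200×294.8/1,000
= 169.60 + 594.00 + 585.20 + 1921.60 + 5050.20 + 3891.36 = 12211.96.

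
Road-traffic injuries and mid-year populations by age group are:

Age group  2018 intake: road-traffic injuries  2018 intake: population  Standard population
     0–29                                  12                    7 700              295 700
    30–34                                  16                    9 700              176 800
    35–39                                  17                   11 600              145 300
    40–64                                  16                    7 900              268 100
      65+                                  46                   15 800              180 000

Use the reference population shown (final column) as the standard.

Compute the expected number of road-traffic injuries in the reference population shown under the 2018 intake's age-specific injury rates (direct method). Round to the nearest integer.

2032

Age-specific rates per 100 000 for the 2018 intake: 155.84, 164.95, 146.55, 202.53, 291.14.
Expected road-traffic injuries = Σ (standard pop × age-specific rate ÷ 100 000)
= 295 700×155.84/100 000 + 176 800×164.95/100 000 + 145 300×146.55/100 000 + 268 100×202.53/100 000 + 180 000×291.14/100 000
= 460.83 + 291.63 + 212.94 + 542.99 + 524.05 = 2032.44.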